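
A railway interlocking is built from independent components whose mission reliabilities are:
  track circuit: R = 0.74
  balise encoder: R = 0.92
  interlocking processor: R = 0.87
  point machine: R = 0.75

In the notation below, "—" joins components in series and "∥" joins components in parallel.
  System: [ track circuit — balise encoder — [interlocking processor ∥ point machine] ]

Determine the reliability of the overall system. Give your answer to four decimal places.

Parallel (interlocking processor and point machine): 1 − (1 − 0.870000)(1 − 0.750000) = 0.967500
Series (track circuit, balise encoder, and [0.967500]): 0.740000 × 0.920000 × 0.967500 = 0.6587

0.6587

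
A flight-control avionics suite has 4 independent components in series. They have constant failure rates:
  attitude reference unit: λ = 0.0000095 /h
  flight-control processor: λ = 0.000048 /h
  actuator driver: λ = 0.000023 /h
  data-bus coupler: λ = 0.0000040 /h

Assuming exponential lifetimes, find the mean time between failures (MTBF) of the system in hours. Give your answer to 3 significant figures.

11800

Series of exponential components: λ_sys = Σ λ_i
λ_sys = 0.0000095 + 0.000048 + 0.000023 + 0.0000040 = 8.4500e-05 /h
MTBF = 1 / λ_sys = 11800 h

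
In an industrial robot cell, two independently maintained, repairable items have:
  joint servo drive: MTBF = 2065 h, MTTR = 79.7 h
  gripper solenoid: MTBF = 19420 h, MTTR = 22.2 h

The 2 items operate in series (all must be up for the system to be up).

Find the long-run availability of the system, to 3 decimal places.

A(joint servo drive) = MTBF/(MTBF+MTTR) = 2065/(2065+79.7) = 0.962839
A(gripper solenoid) = MTBF/(MTBF+MTTR) = 19420/(19420+22.2) = 0.998858
Series availability: 0.962839 × 0.998858 = 0.962

0.962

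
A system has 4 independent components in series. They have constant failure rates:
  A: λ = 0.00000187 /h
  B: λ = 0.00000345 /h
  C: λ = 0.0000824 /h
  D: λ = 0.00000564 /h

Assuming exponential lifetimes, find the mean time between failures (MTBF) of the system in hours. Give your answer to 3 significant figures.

10700

Series of exponential components: λ_sys = Σ λ_i
λ_sys = 0.00000187 + 0.00000345 + 0.0000824 + 0.00000564 = 9.3360e-05 /h
MTBF = 1 / λ_sys = 10700 h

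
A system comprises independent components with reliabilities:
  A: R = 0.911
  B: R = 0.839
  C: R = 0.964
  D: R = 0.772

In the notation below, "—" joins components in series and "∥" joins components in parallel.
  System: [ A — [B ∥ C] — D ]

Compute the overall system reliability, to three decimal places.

Parallel (B and C): 1 − (1 − 0.83900)(1 − 0.96400) = 0.99420
Series (A, [0.99420], and D): 0.91100 × 0.99420 × 0.77200 = 0.699

0.699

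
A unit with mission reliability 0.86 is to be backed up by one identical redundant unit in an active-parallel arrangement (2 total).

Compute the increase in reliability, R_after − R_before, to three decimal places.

0.120

R_before = 0.86
R_after = 1 − (1 − 0.86)^2 = 0.980
ΔR = 0.980 − 0.86 = 0.120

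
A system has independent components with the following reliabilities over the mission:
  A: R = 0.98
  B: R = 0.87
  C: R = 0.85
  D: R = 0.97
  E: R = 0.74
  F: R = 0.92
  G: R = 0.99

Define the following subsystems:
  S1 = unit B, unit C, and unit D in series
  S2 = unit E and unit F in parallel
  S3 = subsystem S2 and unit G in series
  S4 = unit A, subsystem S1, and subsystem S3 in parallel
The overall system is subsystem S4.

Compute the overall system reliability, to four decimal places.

0.9998

Series (B, C, and D): 0.870000 × 0.850000 × 0.970000 = 0.717315
Parallel (E and F): 1 − (1 − 0.740000)(1 − 0.920000) = 0.979200
Series ([0.979200] and G): 0.979200 × 0.990000 = 0.969408
Parallel (A, [0.717315], and [0.969408]): 1 − (1 − 0.980000)(1 − 0.717315)(1 − 0.969408) = 0.9998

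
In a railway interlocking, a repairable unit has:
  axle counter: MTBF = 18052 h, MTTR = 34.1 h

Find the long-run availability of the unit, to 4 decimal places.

A(axle counter) = MTBF/(MTBF+MTTR) = 18052/(18052+34.1) = 0.9981

0.9981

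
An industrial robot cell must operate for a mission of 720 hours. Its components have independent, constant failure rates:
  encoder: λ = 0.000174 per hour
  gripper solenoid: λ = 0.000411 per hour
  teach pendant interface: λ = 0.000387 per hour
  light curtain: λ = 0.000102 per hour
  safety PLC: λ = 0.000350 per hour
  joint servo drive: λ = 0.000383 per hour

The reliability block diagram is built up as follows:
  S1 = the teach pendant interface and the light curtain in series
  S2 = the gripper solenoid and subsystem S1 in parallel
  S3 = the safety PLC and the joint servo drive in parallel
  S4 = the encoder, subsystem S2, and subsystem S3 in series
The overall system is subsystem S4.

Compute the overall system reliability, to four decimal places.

R(encoder) = exp(−0.000174 × 720) = 0.882250
R(gripper solenoid) = exp(−0.000411 × 720) = 0.743847
R(teach pendant interface) = exp(−0.000387 × 720) = 0.756812
R(light curtain) = exp(−0.000102 × 720) = 0.929192
R(safety PLC) = exp(−0.000350 × 720) = 0.777245
R(joint servo drive) = exp(−0.000383 × 720) = 0.758995
Series (teach pendant interface and light curtain): 0.756812 × 0.929192 = 0.703224
Parallel (gripper solenoid and [0.703224]): 1 − (1 − 0.743847)(1 − 0.703224) = 0.923980
Parallel (safety PLC and joint servo drive): 1 − (1 − 0.777245)(1 − 0.758995) = 0.946315
Series (encoder, [0.923980], and [0.946315]): 0.882250 × 0.923980 × 0.946315 = 0.7714

0.7714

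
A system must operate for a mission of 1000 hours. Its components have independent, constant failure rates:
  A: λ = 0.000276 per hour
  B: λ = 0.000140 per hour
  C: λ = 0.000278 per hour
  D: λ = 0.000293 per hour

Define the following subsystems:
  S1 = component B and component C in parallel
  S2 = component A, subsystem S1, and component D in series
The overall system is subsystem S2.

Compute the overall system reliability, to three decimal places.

R(A) = exp(−0.000276 × 1000) = 0.75881
R(B) = exp(−0.000140 × 1000) = 0.86936
R(C) = exp(−0.000278 × 1000) = 0.75730
R(D) = exp(−0.000293 × 1000) = 0.74602
Parallel (B and C): 1 − (1 − 0.86936)(1 − 0.75730) = 0.96829
Series (A, [0.96829], and D): 0.75881 × 0.96829 × 0.74602 = 0.548

0.548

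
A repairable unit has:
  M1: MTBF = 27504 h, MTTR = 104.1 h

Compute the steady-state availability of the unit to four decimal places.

0.9962

A(M1) = MTBF/(MTBF+MTTR) = 27504/(27504+104.1) = 0.9962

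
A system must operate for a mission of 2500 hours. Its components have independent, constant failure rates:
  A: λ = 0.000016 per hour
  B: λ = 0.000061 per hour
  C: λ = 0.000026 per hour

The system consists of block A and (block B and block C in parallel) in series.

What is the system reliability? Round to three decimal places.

R(A) = exp(−0.000016 × 2500) = 0.96079
R(B) = exp(−0.000061 × 2500) = 0.85856
R(C) = exp(−0.000026 × 2500) = 0.93707
Parallel (B and C): 1 − (1 − 0.85856)(1 − 0.93707) = 0.99110
Series (A and [0.99110]): 0.96079 × 0.99110 = 0.952

0.952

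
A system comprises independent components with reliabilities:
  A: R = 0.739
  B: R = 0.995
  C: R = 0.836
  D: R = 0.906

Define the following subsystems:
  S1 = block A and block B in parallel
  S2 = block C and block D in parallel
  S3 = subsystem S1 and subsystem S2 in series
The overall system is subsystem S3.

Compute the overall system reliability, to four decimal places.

0.9833

Parallel (A and B): 1 − (1 − 0.739000)(1 − 0.995000) = 0.998695
Parallel (C and D): 1 − (1 − 0.836000)(1 − 0.906000) = 0.984584
Series ([0.998695] and [0.984584]): 0.998695 × 0.984584 = 0.9833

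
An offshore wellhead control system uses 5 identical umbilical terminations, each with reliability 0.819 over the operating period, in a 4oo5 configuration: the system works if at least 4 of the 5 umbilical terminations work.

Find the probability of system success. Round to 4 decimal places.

R = Σ_{i=4}^{5} C(5,i) p^i (1−p)^{5−i} with p = 0.819
C(5,4)·0.819^4·0.181^1 = 0.407178
C(5,5)·0.819^5·0.181^0 = 0.368485
Sum = 0.7757

0.7757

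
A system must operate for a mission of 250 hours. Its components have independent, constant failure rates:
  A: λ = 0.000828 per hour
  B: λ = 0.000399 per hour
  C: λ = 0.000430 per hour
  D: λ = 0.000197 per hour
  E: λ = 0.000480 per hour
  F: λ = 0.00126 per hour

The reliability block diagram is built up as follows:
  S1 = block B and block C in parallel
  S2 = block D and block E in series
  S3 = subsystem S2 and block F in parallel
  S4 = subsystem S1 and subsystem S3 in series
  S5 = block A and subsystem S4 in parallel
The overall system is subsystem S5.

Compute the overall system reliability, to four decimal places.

0.9904

R(A) = exp(−0.000828 × 250) = 0.813020
R(B) = exp(−0.000399 × 250) = 0.905064
R(C) = exp(−0.000430 × 250) = 0.898077
R(D) = exp(−0.000197 × 250) = 0.951943
R(E) = exp(−0.000480 × 250) = 0.886920
R(F) = exp(−0.00126 × 250) = 0.729789
Parallel (B and C): 1 − (1 − 0.905064)(1 − 0.898077) = 0.990324
Series (D and E): 0.951943 × 0.886920 = 0.844297
Parallel ([0.844297] and F): 1 − (1 − 0.844297)(1 − 0.729789) = 0.957927
Series ([0.990324] and [0.957927]): 0.990324 × 0.957927 = 0.948658
Parallel (A and [0.948658]): 1 − (1 − 0.813020)(1 − 0.948658) = 0.9904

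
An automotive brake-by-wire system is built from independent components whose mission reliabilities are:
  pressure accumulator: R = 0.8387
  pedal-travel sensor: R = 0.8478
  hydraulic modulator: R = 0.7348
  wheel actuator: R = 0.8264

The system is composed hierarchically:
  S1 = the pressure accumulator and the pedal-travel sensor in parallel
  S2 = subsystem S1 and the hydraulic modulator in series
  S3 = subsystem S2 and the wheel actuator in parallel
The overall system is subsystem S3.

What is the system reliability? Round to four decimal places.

0.9508

Parallel (pressure accumulator and pedal-travel sensor): 1 − (1 − 0.838700)(1 − 0.847800) = 0.975450
Series ([0.975450] and hydraulic modulator): 0.975450 × 0.734800 = 0.716761
Parallel ([0.716761] and wheel actuator): 1 − (1 − 0.716761)(1 − 0.826400) = 0.9508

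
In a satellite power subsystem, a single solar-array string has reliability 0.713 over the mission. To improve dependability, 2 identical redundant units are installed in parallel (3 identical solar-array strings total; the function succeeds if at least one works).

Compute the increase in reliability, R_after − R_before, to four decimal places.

R_before = 0.713
R_after = 1 − (1 − 0.713)^3 = 0.9764
ΔR = 0.9764 − 0.713 = 0.2634

0.2634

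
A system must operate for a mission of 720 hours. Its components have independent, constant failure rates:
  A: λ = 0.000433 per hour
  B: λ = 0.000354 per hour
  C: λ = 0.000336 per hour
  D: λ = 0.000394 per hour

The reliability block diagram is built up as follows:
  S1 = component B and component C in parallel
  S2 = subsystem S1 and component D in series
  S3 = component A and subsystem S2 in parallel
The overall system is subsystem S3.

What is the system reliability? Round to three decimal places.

0.924

R(A) = exp(−0.000433 × 720) = 0.73216
R(B) = exp(−0.000354 × 720) = 0.77501
R(C) = exp(−0.000336 × 720) = 0.78512
R(D) = exp(−0.000394 × 720) = 0.75301
Parallel (B and C): 1 − (1 − 0.77501)(1 − 0.78512) = 0.95165
Series ([0.95165] and D): 0.95165 × 0.75301 = 0.71660
Parallel (A and [0.71660]): 1 − (1 − 0.73216)(1 − 0.71660) = 0.924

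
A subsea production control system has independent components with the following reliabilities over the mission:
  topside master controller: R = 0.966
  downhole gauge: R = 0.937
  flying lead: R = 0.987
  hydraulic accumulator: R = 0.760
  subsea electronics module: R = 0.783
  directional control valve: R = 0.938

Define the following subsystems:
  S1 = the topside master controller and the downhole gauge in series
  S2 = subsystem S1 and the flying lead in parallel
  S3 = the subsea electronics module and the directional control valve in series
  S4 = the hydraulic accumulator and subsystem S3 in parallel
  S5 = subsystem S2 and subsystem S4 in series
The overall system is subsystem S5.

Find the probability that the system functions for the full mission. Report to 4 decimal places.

0.9351

Series (topside master controller and downhole gauge): 0.966000 × 0.937000 = 0.905142
Parallel ([0.905142] and flying lead): 1 − (1 − 0.905142)(1 − 0.987000) = 0.998767
Series (subsea electronics module and directional control valve): 0.783000 × 0.938000 = 0.734454
Parallel (hydraulic accumulator and [0.734454]): 1 − (1 − 0.760000)(1 − 0.734454) = 0.936269
Series ([0.998767] and [0.936269]): 0.998767 × 0.936269 = 0.9351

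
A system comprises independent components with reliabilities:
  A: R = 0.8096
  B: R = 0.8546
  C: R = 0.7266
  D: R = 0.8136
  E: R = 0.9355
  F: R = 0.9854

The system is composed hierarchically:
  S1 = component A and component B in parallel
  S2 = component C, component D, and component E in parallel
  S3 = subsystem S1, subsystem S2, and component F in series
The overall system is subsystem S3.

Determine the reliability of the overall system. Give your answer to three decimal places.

Parallel (A and B): 1 − (1 − 0.80960)(1 − 0.85460) = 0.97232
Parallel (C, D, and E): 1 − (1 − 0.72660)(1 − 0.81360)(1 − 0.93550) = 0.99671
Series ([0.97232], [0.99671], and F): 0.97232 × 0.99671 × 0.98540 = 0.955

0.955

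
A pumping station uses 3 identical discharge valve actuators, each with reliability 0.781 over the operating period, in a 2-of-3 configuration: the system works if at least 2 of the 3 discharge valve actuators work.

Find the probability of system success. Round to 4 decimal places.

R = Σ_{i=2}^{3} C(3,i) p^i (1−p)^{3−i} with p = 0.781
C(3,2)·0.781^2·0.219^1 = 0.400744
C(3,3)·0.781^3·0.219^0 = 0.476380
Sum = 0.8771

0.8771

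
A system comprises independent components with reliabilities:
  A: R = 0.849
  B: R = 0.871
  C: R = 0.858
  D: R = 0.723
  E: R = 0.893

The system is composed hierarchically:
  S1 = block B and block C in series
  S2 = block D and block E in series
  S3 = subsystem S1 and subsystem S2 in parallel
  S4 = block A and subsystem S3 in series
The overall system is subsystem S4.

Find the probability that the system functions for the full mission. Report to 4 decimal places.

0.7730

Series (B and C): 0.871000 × 0.858000 = 0.747318
Series (D and E): 0.723000 × 0.893000 = 0.645639
Parallel ([0.747318] and [0.645639]): 1 − (1 − 0.747318)(1 − 0.645639) = 0.910459
Series (A and [0.910459]): 0.849000 × 0.910459 = 0.7730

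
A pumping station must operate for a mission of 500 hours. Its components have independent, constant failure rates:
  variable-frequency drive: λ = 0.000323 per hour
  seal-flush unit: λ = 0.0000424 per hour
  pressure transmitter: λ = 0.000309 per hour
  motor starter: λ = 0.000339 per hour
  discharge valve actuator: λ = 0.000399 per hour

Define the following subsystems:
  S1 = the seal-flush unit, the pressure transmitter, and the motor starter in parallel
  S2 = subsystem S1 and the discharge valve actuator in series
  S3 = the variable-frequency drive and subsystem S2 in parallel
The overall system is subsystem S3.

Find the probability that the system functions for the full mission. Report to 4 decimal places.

0.9730

R(variable-frequency drive) = exp(−0.000323 × 500) = 0.850867
R(seal-flush unit) = exp(−0.0000424 × 500) = 0.979023
R(pressure transmitter) = exp(−0.000309 × 500) = 0.856843
R(motor starter) = exp(−0.000339 × 500) = 0.844087
R(discharge valve actuator) = exp(−0.000399 × 500) = 0.819140
Parallel (seal-flush unit, pressure transmitter, and motor starter): 1 − (1 − 0.979023)(1 − 0.856843)(1 − 0.844087) = 0.999532
Series ([0.999532] and discharge valve actuator): 0.999532 × 0.819140 = 0.818757
Parallel (variable-frequency drive and [0.818757]): 1 − (1 − 0.850867)(1 − 0.818757) = 0.9730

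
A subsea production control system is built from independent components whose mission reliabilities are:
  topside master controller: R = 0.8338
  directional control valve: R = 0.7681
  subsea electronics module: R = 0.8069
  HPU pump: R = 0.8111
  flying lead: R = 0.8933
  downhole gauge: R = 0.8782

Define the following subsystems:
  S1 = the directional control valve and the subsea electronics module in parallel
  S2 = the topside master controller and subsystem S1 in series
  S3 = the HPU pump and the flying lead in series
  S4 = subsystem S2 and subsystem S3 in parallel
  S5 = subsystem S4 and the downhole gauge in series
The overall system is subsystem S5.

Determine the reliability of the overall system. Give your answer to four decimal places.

0.8290

Parallel (directional control valve and subsea electronics module): 1 − (1 − 0.768100)(1 − 0.806900) = 0.955220
Series (topside master controller and [0.955220]): 0.833800 × 0.955220 = 0.796462
Series (HPU pump and flying lead): 0.811100 × 0.893300 = 0.724556
Parallel ([0.796462] and [0.724556]): 1 − (1 − 0.796462)(1 − 0.724556) = 0.943937
Series ([0.943937] and downhole gauge): 0.943937 × 0.878200 = 0.8290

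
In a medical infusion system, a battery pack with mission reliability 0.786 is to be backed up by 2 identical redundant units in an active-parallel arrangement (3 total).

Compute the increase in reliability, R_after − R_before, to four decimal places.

R_before = 0.786
R_after = 1 − (1 − 0.786)^3 = 0.9902
ΔR = 0.9902 − 0.786 = 0.2042

0.2042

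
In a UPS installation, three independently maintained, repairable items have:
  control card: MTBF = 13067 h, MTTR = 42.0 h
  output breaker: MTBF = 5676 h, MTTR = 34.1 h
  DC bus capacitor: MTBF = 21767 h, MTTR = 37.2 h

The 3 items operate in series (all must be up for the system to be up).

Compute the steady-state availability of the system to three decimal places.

A(control card) = MTBF/(MTBF+MTTR) = 13067/(13067+42.0) = 0.996796
A(output breaker) = MTBF/(MTBF+MTTR) = 5676/(5676+34.1) = 0.994028
A(DC bus capacitor) = MTBF/(MTBF+MTTR) = 21767/(21767+37.2) = 0.998294
Series availability: 0.996796 × 0.994028 × 0.998294 = 0.989

0.989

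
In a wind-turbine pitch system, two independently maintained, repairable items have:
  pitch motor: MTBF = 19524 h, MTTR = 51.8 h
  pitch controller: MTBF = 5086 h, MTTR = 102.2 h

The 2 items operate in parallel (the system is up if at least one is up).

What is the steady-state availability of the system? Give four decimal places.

A(pitch motor) = MTBF/(MTBF+MTTR) = 19524/(19524+51.8) = 0.997354
A(pitch controller) = MTBF/(MTBF+MTTR) = 5086/(5086+102.2) = 0.980301
Parallel availability: 1 − (1 − 0.997354)(1 − 0.980301) = 0.9999

0.9999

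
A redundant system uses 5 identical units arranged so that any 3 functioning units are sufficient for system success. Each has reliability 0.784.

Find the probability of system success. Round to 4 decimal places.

R = Σ_{i=3}^{5} C(5,i) p^i (1−p)^{5−i} with p = 0.784
C(5,3)·0.784^3·0.216^2 = 0.224831
C(5,4)·0.784^4·0.216^1 = 0.408026
C(5,5)·0.784^5·0.216^0 = 0.296197
Sum = 0.9291

0.9291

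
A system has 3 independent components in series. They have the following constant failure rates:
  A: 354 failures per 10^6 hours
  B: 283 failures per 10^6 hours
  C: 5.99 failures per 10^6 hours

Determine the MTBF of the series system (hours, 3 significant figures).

Series of exponential components: λ_sys = Σ λ_i
λ_sys = 0.000354 + 0.000283 + 0.00000599 = 6.4299e-04 /h
MTBF = 1 / λ_sys = 1560 h

1560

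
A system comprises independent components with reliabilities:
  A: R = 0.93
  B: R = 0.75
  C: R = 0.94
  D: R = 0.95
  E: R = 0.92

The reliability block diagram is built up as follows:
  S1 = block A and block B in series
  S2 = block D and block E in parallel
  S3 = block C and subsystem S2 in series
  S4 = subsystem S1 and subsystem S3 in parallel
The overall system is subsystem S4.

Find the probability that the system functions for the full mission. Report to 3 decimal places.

Series (A and B): 0.93000 × 0.75000 = 0.69750
Parallel (D and E): 1 − (1 − 0.95000)(1 − 0.92000) = 0.99600
Series (C and [0.99600]): 0.94000 × 0.99600 = 0.93624
Parallel ([0.69750] and [0.93624]): 1 − (1 − 0.69750)(1 − 0.93624) = 0.981

0.981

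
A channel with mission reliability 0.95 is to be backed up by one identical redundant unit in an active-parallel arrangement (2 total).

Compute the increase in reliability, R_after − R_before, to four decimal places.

0.0475

R_before = 0.95
R_after = 1 − (1 − 0.95)^2 = 0.9975
ΔR = 0.9975 − 0.95 = 0.0475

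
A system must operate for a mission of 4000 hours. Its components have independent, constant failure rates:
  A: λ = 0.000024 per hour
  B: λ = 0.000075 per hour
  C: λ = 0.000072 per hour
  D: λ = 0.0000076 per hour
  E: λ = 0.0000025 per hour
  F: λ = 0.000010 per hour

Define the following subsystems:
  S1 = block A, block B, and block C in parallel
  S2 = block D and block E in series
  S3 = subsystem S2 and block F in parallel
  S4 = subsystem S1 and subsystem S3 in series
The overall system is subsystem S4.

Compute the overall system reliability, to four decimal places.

R(A) = exp(−0.000024 × 4000) = 0.908464
R(B) = exp(−0.000075 × 4000) = 0.740818
R(C) = exp(−0.000072 × 4000) = 0.749762
R(D) = exp(−0.0000076 × 4000) = 0.970057
R(E) = exp(−0.0000025 × 4000) = 0.990050
R(F) = exp(−0.000010 × 4000) = 0.960789
Parallel (A, B, and C): 1 − (1 − 0.908464)(1 − 0.740818)(1 − 0.749762) = 0.994063
Series (D and E): 0.970057 × 0.990050 = 0.960405
Parallel ([0.960405] and F): 1 − (1 − 0.960405)(1 − 0.960789) = 0.998447
Series ([0.994063] and [0.998447]): 0.994063 × 0.998447 = 0.9925

0.9925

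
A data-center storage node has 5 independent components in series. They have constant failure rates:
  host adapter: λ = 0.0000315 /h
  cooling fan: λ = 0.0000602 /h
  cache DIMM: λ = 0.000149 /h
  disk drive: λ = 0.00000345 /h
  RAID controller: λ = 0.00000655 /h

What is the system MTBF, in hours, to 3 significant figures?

3990

Series of exponential components: λ_sys = Σ λ_i
λ_sys = 0.0000315 + 0.0000602 + 0.000149 + 0.00000345 + 0.00000655 = 2.5070e-04 /h
MTBF = 1 / λ_sys = 3990 h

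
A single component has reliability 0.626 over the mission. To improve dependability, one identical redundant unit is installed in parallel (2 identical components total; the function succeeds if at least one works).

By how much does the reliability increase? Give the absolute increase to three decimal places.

0.234

R_before = 0.626
R_after = 1 − (1 − 0.626)^2 = 0.860
ΔR = 0.860 − 0.626 = 0.234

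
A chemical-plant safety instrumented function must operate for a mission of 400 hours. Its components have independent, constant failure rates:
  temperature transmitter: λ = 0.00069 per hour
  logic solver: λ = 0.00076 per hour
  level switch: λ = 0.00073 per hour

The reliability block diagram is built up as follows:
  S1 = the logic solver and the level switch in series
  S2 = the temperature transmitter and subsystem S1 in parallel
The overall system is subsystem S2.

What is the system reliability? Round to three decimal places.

R(temperature transmitter) = exp(−0.00069 × 400) = 0.75881
R(logic solver) = exp(−0.00076 × 400) = 0.73786
R(level switch) = exp(−0.00073 × 400) = 0.74677
Series (logic solver and level switch): 0.73786 × 0.74677 = 0.55101
Parallel (temperature transmitter and [0.55101]): 1 − (1 − 0.75881)(1 − 0.55101) = 0.892

0.892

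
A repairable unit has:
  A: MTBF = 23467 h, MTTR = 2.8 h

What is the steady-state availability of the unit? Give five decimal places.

A(A) = MTBF/(MTBF+MTTR) = 23467/(23467+2.8) = 0.99988

0.99988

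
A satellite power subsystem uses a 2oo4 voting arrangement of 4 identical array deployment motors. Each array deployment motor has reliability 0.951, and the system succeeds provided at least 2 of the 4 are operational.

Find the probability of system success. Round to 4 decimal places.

R = Σ_{i=2}^{4} C(4,i) p^i (1−p)^{4−i} with p = 0.951
C(4,2)·0.951^2·0.049^2 = 0.013029
C(4,3)·0.951^3·0.049^1 = 0.168577
C(4,4)·0.951^4·0.049^0 = 0.817941
Sum = 0.9995

0.9995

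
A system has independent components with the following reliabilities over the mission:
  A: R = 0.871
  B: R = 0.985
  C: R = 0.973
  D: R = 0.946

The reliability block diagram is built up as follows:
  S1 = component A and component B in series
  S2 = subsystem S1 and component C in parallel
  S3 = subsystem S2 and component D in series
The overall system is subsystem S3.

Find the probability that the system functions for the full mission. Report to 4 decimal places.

Series (A and B): 0.871000 × 0.985000 = 0.857935
Parallel ([0.857935] and C): 1 − (1 − 0.857935)(1 − 0.973000) = 0.996164
Series ([0.996164] and D): 0.996164 × 0.946000 = 0.9424

0.9424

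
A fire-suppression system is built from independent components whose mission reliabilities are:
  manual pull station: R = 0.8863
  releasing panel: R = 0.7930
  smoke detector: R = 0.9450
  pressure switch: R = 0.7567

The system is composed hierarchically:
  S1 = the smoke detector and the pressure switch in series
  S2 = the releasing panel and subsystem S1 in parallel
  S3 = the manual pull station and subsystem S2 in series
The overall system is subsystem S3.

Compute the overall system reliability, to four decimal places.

0.8340

Series (smoke detector and pressure switch): 0.945000 × 0.756700 = 0.715082
Parallel (releasing panel and [0.715082]): 1 − (1 − 0.793000)(1 − 0.715082) = 0.941022
Series (manual pull station and [0.941022]): 0.886300 × 0.941022 = 0.8340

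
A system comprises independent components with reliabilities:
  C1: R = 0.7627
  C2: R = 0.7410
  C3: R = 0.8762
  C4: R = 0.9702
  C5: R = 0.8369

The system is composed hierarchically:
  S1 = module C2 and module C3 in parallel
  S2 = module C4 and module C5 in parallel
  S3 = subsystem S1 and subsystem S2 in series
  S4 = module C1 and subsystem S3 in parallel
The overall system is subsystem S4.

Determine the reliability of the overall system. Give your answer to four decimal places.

0.9913

Parallel (C2 and C3): 1 − (1 − 0.741000)(1 − 0.876200) = 0.967936
Parallel (C4 and C5): 1 − (1 − 0.970200)(1 − 0.836900) = 0.995140
Series ([0.967936] and [0.995140]): 0.967936 × 0.995140 = 0.963232
Parallel (C1 and [0.963232]): 1 − (1 − 0.762700)(1 − 0.963232) = 0.9913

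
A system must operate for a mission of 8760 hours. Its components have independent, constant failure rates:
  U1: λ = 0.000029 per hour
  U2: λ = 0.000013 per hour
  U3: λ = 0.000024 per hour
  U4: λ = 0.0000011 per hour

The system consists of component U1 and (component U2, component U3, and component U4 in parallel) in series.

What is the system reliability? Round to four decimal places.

R(U1) = exp(−0.000029 × 8760) = 0.775661
R(U2) = exp(−0.000013 × 8760) = 0.892365
R(U3) = exp(−0.000024 × 8760) = 0.810390
R(U4) = exp(−0.0000011 × 8760) = 0.990410
Parallel (U2, U3, and U4): 1 − (1 − 0.892365)(1 − 0.810390)(1 − 0.990410) = 0.999804
Series (U1 and [0.999804]): 0.775661 × 0.999804 = 0.7755

0.7755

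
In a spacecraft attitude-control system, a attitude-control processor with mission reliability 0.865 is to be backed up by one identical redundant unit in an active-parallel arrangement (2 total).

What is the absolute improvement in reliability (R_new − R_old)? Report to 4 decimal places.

0.1168

R_before = 0.865
R_after = 1 − (1 − 0.865)^2 = 0.9818
ΔR = 0.9818 − 0.865 = 0.1168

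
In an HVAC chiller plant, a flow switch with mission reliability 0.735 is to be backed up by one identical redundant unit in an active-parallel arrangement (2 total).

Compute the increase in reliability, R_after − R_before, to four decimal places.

R_before = 0.735
R_after = 1 − (1 − 0.735)^2 = 0.9298
ΔR = 0.9298 − 0.735 = 0.1948

0.1948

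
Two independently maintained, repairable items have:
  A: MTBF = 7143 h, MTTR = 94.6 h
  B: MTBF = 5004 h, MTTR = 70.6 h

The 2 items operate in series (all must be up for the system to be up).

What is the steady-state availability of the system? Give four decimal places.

0.9732

A(A) = MTBF/(MTBF+MTTR) = 7143/(7143+94.6) = 0.986929
A(B) = MTBF/(MTBF+MTTR) = 5004/(5004+70.6) = 0.986088
Series availability: 0.986929 × 0.986088 = 0.9732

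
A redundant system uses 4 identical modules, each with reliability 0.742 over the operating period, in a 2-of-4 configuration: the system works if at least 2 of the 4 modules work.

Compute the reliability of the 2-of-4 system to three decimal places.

0.945

R = Σ_{i=2}^{4} C(4,i) p^i (1−p)^{4−i} with p = 0.742
C(4,2)·0.742^2·0.258^2 = 0.21989
C(4,3)·0.742^3·0.258^1 = 0.42159
C(4,4)·0.742^4·0.258^0 = 0.30312
Sum = 0.945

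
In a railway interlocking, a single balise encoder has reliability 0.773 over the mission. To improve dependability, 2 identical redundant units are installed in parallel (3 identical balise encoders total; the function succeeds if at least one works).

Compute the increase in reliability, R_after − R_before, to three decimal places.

R_before = 0.773
R_after = 1 − (1 − 0.773)^3 = 0.988
ΔR = 0.988 − 0.773 = 0.215

0.215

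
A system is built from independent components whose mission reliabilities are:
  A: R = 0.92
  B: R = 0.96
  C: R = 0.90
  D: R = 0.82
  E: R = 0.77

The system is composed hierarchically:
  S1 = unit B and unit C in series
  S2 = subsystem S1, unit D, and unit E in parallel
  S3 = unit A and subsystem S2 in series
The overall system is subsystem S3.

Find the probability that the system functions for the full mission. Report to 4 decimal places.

0.9148

Series (B and C): 0.960000 × 0.900000 = 0.864000
Parallel ([0.864000], D, and E): 1 − (1 − 0.864000)(1 − 0.820000)(1 − 0.770000) = 0.994370
Series (A and [0.994370]): 0.920000 × 0.994370 = 0.9148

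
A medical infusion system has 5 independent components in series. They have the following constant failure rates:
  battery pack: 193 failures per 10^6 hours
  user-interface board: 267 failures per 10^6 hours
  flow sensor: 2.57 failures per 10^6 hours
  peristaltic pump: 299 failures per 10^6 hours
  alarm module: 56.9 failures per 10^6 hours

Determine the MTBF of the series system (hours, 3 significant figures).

Series of exponential components: λ_sys = Σ λ_i
λ_sys = 0.000193 + 0.000267 + 0.00000257 + 0.000299 + 0.0000569 = 8.1847e-04 /h
MTBF = 1 / λ_sys = 1220 h

1220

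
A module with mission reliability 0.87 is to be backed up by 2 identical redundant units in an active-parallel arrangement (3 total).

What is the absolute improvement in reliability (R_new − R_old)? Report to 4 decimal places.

R_before = 0.87
R_after = 1 − (1 − 0.87)^3 = 0.9978
ΔR = 0.9978 − 0.87 = 0.1278

0.1278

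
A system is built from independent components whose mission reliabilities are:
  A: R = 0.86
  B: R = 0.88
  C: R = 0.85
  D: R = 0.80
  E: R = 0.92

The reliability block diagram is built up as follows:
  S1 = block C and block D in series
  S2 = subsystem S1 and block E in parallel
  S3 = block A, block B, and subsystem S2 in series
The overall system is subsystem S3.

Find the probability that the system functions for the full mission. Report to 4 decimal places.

0.7374

Series (C and D): 0.850000 × 0.800000 = 0.680000
Parallel ([0.680000] and E): 1 − (1 − 0.680000)(1 − 0.920000) = 0.974400
Series (A, B, and [0.974400]): 0.860000 × 0.880000 × 0.974400 = 0.7374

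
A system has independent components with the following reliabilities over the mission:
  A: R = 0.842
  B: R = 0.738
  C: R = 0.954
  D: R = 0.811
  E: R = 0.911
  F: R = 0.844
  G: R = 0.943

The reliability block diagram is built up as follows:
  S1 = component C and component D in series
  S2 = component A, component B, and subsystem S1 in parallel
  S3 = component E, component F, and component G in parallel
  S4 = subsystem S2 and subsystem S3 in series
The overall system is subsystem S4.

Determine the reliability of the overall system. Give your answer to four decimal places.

Series (C and D): 0.954000 × 0.811000 = 0.773694
Parallel (A, B, and [0.773694]): 1 − (1 − 0.842000)(1 − 0.738000)(1 − 0.773694) = 0.990632
Parallel (E, F, and G): 1 − (1 − 0.911000)(1 − 0.844000)(1 − 0.943000) = 0.999209
Series ([0.990632] and [0.999209]): 0.990632 × 0.999209 = 0.9898

0.9898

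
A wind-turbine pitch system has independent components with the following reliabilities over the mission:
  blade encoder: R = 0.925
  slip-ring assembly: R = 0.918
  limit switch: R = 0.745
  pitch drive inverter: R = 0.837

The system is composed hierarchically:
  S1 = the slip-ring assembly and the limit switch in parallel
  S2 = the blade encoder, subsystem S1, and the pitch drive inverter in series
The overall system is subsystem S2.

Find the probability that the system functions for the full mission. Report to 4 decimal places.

0.7580

Parallel (slip-ring assembly and limit switch): 1 − (1 − 0.918000)(1 − 0.745000) = 0.979090
Series (blade encoder, [0.979090], and pitch drive inverter): 0.925000 × 0.979090 × 0.837000 = 0.7580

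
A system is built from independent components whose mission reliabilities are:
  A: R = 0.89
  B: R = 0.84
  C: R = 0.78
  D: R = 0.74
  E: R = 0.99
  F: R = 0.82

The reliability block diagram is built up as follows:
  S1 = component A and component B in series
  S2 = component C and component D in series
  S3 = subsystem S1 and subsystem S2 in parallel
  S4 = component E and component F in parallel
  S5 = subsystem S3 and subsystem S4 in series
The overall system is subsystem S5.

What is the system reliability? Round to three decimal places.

0.892

Series (A and B): 0.89000 × 0.84000 = 0.74760
Series (C and D): 0.78000 × 0.74000 = 0.57720
Parallel ([0.74760] and [0.57720]): 1 − (1 − 0.74760)(1 − 0.57720) = 0.89329
Parallel (E and F): 1 − (1 − 0.99000)(1 − 0.82000) = 0.99820
Series ([0.89329] and [0.99820]): 0.89329 × 0.99820 = 0.892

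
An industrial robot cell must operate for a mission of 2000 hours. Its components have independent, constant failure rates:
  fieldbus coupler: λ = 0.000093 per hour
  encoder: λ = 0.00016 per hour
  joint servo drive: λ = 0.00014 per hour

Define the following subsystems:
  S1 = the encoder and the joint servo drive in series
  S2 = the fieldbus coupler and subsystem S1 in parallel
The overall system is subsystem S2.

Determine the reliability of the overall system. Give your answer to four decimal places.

0.9234

R(fieldbus coupler) = exp(−0.000093 × 2000) = 0.830274
R(encoder) = exp(−0.00016 × 2000) = 0.726149
R(joint servo drive) = exp(−0.00014 × 2000) = 0.755784
Series (encoder and joint servo drive): 0.726149 × 0.755784 = 0.548812
Parallel (fieldbus coupler and [0.548812]): 1 − (1 − 0.830274)(1 − 0.548812) = 0.9234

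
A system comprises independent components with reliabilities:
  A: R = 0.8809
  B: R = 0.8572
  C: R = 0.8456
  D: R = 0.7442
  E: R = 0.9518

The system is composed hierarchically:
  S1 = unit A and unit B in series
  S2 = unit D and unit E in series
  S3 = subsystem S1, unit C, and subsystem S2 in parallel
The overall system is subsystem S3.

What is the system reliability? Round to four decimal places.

0.9890

Series (A and B): 0.880900 × 0.857200 = 0.755107
Series (D and E): 0.744200 × 0.951800 = 0.708330
Parallel ([0.755107], C, and [0.708330]): 1 − (1 − 0.755107)(1 − 0.845600)(1 − 0.708330) = 0.9890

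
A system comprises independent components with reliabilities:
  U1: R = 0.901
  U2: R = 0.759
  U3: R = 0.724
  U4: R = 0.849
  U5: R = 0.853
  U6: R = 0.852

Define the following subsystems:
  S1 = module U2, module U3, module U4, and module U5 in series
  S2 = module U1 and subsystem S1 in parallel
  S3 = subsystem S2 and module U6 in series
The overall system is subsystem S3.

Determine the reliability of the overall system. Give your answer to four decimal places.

Series (U2, U3, U4, and U5): 0.759000 × 0.724000 × 0.849000 × 0.853000 = 0.397958
Parallel (U1 and [0.397958]): 1 − (1 − 0.901000)(1 − 0.397958) = 0.940398
Series ([0.940398] and U6): 0.940398 × 0.852000 = 0.8012

0.8012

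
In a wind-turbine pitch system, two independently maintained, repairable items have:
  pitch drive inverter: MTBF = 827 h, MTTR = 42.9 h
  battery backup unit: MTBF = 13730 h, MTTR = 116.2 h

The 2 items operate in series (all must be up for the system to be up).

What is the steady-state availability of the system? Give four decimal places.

A(pitch drive inverter) = MTBF/(MTBF+MTTR) = 827/(827+42.9) = 0.950684
A(battery backup unit) = MTBF/(MTBF+MTTR) = 13730/(13730+116.2) = 0.991608
Series availability: 0.950684 × 0.991608 = 0.9427

0.9427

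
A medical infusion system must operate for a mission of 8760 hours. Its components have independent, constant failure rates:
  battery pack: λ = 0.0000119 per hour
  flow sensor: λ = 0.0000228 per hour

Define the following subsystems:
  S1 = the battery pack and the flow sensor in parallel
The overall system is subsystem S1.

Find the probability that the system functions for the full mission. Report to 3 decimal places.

0.982

R(battery pack) = exp(−0.0000119 × 8760) = 0.90101
R(flow sensor) = exp(−0.0000228 × 8760) = 0.81895
Parallel (battery pack and flow sensor): 1 − (1 − 0.90101)(1 − 0.81895) = 0.982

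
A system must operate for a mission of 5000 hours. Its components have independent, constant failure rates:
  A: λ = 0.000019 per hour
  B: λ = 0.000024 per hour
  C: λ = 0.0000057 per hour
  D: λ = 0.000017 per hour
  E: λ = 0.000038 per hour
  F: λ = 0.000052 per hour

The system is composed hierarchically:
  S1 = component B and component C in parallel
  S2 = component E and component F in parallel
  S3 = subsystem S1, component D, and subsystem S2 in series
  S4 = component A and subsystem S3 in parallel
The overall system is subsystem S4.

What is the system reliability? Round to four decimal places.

R(A) = exp(−0.000019 × 5000) = 0.909373
R(B) = exp(−0.000024 × 5000) = 0.886920
R(C) = exp(−0.0000057 × 5000) = 0.971902
R(D) = exp(−0.000017 × 5000) = 0.918512
R(E) = exp(−0.000038 × 5000) = 0.826959
R(F) = exp(−0.000052 × 5000) = 0.771052
Parallel (B and C): 1 − (1 − 0.886920)(1 − 0.971902) = 0.996823
Parallel (E and F): 1 − (1 − 0.826959)(1 − 0.771052) = 0.960383
Series ([0.996823], D, and [0.960383]): 0.996823 × 0.918512 × 0.960383 = 0.879321
Parallel (A and [0.879321]): 1 − (1 − 0.909373)(1 − 0.879321) = 0.9891

0.9891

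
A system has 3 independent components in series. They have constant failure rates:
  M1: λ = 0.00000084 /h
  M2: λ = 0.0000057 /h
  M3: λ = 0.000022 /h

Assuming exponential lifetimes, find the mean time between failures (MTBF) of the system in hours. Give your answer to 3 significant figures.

35000

Series of exponential components: λ_sys = Σ λ_i
λ_sys = 0.00000084 + 0.0000057 + 0.000022 = 2.8540e-05 /h
MTBF = 1 / λ_sys = 35000 h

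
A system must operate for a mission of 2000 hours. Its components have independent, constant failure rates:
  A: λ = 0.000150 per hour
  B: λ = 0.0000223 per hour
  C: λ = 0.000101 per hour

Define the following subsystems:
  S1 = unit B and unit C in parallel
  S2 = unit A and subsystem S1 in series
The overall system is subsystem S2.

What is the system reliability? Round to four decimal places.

0.7349

R(A) = exp(−0.000150 × 2000) = 0.740818
R(B) = exp(−0.0000223 × 2000) = 0.956380
R(C) = exp(−0.000101 × 2000) = 0.817095
Parallel (B and C): 1 − (1 − 0.956380)(1 − 0.817095) = 0.992022
Series (A and [0.992022]): 0.740818 × 0.992022 = 0.7349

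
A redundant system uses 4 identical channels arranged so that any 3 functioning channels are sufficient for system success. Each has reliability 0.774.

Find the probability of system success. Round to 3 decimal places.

R = Σ_{i=3}^{4} C(4,i) p^i (1−p)^{4−i} with p = 0.774
C(4,3)·0.774^3·0.226^1 = 0.41917
C(4,4)·0.774^4·0.226^0 = 0.35889
Sum = 0.778

0.778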